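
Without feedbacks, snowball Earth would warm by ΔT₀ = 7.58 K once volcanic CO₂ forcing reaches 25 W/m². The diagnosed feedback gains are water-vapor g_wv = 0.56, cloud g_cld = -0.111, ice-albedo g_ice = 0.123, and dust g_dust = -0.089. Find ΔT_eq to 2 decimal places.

Total gain g = 0.56 − 0.111 + 0.123 − 0.089 = 0.483.
Amplification A = 1/(1 − 0.483) = 1.934.
ΔT = 7.58 × 1.934 = 14.66 K.

14.66 K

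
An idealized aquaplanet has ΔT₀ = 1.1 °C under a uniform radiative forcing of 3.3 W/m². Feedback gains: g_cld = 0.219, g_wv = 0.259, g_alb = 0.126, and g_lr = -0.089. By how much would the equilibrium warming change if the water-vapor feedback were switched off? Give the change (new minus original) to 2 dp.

-0.79 °C

Original: g = 0.515, ΔT = 1.1/(1−0.515) = 2.2680 °C.
Without water-vapor: g' = 0.256, ΔT' = 1.1/(1−0.256) = 1.4785 °C.
Change = 1.4785 − 2.2680 = -0.79 °C.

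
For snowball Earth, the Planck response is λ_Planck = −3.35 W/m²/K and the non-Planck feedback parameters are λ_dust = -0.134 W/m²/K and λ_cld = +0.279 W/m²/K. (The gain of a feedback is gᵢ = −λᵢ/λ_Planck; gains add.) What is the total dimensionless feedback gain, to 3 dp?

0.043

Convert to gains: g_dust = -0.134/3.35 = -0.04; g_cld = 0.279/3.35 = 0.08328.
Total gain g = 0.04328.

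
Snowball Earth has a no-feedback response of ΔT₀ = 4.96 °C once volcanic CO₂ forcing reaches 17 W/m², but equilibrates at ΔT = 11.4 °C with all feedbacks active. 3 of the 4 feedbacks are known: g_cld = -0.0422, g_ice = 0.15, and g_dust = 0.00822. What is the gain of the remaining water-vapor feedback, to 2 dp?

Amplification A = ΔT/ΔT₀ = 11.4/4.96 = 2.298.
Total gain g = 1 − 1/A = 1 − 1/2.298 = 0.5648.
Known gains sum to -0.0422 + 0.15 + 0.00822 = 0.11602.
g_wv = 0.5648 − 0.11602 = 0.45.

0.45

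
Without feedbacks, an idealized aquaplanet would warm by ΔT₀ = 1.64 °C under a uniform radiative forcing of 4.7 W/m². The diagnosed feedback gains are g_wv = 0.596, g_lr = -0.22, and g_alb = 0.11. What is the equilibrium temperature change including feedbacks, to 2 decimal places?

Total gain g = 0.596 − 0.22 + 0.11 = 0.486.
Amplification A = 1/(1 − 0.486) = 1.946.
ΔT = 1.64 × 1.946 = 3.19 °C.

3.19 °C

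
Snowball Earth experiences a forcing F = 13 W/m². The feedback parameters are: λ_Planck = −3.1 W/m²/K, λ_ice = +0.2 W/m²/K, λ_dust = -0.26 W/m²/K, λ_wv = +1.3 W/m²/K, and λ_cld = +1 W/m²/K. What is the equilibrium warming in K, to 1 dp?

15.1 K

Net feedback parameter λ = (−3.1) + (+0.2) + (-0.26) + (+1.3) + (+1) = -0.86 W/m²/K.
ΔT = −F/λ = −13/(-0.86) = 15.1 K.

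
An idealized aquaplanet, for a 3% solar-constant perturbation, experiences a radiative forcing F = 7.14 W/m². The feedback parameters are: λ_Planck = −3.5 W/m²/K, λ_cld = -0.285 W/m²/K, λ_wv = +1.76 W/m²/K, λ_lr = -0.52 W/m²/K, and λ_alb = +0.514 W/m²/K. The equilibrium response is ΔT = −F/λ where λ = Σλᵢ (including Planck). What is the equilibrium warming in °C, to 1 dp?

3.5 °C

Net feedback parameter λ = (−3.5) + (-0.285) + (+1.76) + (-0.52) + (+0.514) = -2.031 W/m²/K.
ΔT = −F/λ = −7.14/(-2.031) = 3.5 °C.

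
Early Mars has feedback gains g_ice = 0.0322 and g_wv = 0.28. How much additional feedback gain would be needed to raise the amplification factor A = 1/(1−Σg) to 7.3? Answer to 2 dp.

0.55

Current total gain = 0.3122.
Target gain for A = 7.3: g* = 1 − 1/7.3 = 0.863.
Additional gain needed = 0.863 − 0.3122 = 0.55.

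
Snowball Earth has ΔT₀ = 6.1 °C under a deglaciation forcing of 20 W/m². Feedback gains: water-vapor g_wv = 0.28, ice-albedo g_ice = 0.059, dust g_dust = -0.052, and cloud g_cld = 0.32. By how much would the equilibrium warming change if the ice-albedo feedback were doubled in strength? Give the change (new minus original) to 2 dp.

2.74 °C

Original: g = 0.607, ΔT = 6.1/(1−0.607) = 15.5216 °C.
With doubled ice-albedo: g' = 0.666, ΔT' = 6.1/(1−0.666) = 18.2635 °C.
Change = 18.2635 − 15.5216 = 2.74 °C.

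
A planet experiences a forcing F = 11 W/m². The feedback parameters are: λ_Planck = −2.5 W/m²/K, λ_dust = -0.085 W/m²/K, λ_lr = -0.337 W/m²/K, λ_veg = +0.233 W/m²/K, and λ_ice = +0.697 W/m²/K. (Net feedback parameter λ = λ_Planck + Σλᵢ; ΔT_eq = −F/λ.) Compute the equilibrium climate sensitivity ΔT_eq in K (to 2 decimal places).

Net feedback parameter λ = (−2.5) + (-0.085) + (-0.337) + (+0.233) + (+0.697) = -1.992 W/m²/K.
ΔT = −F/λ = −11/(-1.992) = 5.52 K.

5.52 K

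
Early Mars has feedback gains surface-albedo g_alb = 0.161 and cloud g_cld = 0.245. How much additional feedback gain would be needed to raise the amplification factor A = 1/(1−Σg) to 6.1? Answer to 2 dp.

Current total gain = 0.406.
Target gain for A = 6.1: g* = 1 − 1/6.1 = 0.8361.
Additional gain needed = 0.8361 − 0.406 = 0.43.

0.43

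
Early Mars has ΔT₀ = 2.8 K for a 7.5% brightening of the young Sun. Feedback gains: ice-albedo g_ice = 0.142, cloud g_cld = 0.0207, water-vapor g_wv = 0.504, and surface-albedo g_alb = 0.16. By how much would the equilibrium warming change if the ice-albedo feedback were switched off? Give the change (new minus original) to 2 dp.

-7.28 K

Original: g = 0.8267, ΔT = 2.8/(1−0.8267) = 16.1570 K.
Without ice-albedo: g' = 0.6847, ΔT' = 2.8/(1−0.6847) = 8.8804 K.
Change = 8.8804 − 16.1570 = -7.28 K.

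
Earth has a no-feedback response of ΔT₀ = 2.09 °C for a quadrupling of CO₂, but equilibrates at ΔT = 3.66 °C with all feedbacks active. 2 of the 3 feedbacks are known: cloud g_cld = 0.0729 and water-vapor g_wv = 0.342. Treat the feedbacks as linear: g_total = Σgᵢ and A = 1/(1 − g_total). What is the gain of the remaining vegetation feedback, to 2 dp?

Amplification A = ΔT/ΔT₀ = 3.66/2.09 = 1.751.
Total gain g = 1 − 1/A = 1 − 1/1.751 = 0.4289.
Known gains sum to 0.0729 + 0.342 = 0.4149.
g_veg = 0.4289 − 0.4149 = 0.01.

0.01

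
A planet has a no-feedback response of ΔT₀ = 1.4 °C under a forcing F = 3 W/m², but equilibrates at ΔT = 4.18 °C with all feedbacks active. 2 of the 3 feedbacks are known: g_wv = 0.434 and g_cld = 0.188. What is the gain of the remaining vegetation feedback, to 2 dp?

0.04

Amplification A = ΔT/ΔT₀ = 4.18/1.4 = 2.986.
Total gain g = 1 − 1/A = 1 − 1/2.986 = 0.6651.
Known gains sum to 0.434 + 0.188 = 0.622.
g_veg = 0.6651 − 0.622 = 0.04.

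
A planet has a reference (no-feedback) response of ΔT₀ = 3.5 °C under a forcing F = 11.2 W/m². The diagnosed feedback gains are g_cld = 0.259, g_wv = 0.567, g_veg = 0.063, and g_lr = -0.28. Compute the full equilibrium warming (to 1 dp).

Total gain g = 0.259 + 0.567 + 0.063 − 0.28 = 0.609.
Amplification A = 1/(1 − 0.609) = 2.558.
ΔT = 3.5 × 2.558 = 9.0 °C.

9.0 °C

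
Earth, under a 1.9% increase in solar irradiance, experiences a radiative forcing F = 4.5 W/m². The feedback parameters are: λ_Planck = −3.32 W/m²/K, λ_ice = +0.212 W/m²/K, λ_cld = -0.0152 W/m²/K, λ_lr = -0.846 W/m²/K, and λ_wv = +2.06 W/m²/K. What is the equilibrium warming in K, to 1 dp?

Net feedback parameter λ = (−3.32) + (+0.212) + (-0.0152) + (-0.846) + (+2.06) = -1.9092 W/m²/K.
ΔT = −F/λ = −4.5/(-1.9092) = 2.4 K.

2.4 K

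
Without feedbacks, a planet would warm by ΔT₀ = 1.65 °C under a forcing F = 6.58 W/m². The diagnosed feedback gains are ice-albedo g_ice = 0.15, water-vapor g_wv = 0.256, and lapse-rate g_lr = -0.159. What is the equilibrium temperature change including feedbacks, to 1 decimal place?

Total gain g = 0.15 + 0.256 − 0.159 = 0.247.
Amplification A = 1/(1 − 0.247) = 1.328.
ΔT = 1.65 × 1.328 = 2.2 °C.

2.2 °C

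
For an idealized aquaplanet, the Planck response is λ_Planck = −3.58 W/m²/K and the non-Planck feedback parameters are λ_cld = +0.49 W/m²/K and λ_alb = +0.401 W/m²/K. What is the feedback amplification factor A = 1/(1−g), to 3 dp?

Convert to gains: g_cld = 0.49/3.58 = 0.1369; g_alb = 0.401/3.58 = 0.112.
Total gain g = 0.2489.
A = 1/(1 − 0.2489) = 1.331.

1.331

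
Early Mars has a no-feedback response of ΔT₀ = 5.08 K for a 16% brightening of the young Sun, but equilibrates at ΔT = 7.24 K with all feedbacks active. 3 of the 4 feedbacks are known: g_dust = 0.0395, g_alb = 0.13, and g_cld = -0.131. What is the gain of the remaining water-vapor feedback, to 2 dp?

0.26

Amplification A = ΔT/ΔT₀ = 7.24/5.08 = 1.425.
Total gain g = 1 − 1/A = 1 − 1/1.425 = 0.2982.
Known gains sum to 0.0395 + 0.13 − 0.131 = 0.0385.
g_wv = 0.2982 − 0.0385 = 0.26.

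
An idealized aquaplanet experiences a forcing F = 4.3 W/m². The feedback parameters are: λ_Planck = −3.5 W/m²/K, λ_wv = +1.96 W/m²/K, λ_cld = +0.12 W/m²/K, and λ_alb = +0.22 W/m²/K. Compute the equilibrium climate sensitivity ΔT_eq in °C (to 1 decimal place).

Net feedback parameter λ = (−3.5) + (+1.96) + (+0.12) + (+0.22) = -1.2 W/m²/K.
ΔT = −F/λ = −4.3/(-1.2) = 3.6 °C.

3.6 °C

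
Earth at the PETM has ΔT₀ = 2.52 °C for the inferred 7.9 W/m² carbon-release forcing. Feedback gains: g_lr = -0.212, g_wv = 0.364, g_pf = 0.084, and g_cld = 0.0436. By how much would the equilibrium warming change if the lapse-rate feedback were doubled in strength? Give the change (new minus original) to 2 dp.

Original: g = 0.2796, ΔT = 2.52/(1−0.2796) = 3.4981 °C.
With doubled lapse-rate: g' = 0.0676, ΔT' = 2.52/(1−0.0676) = 2.7027 °C.
Change = 2.7027 − 3.4981 = -0.80 °C.

-0.80 °C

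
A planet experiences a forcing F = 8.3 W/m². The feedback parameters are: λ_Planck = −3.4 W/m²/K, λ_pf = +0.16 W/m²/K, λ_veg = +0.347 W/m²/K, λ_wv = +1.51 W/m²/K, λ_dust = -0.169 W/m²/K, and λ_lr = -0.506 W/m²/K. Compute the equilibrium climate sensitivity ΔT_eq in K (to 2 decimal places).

4.03 K

Net feedback parameter λ = (−3.4) + (+0.16) + (+0.347) + (+1.51) + (-0.169) + (-0.506) = -2.058 W/m²/K.
ΔT = −F/λ = −8.3/(-2.058) = 4.03 K.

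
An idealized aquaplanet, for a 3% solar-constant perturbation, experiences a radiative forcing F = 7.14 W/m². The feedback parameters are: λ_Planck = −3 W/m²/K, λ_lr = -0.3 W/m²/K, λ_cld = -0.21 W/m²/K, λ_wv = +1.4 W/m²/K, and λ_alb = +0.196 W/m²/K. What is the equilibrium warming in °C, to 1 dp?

Net feedback parameter λ = (−3) + (-0.3) + (-0.21) + (+1.4) + (+0.196) = -1.914 W/m²/K.
ΔT = −F/λ = −7.14/(-1.914) = 3.7 °C.

3.7 °C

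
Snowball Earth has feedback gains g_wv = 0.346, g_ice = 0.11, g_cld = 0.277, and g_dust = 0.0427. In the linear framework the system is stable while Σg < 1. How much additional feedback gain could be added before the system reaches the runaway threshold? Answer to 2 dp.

0.22

Current total gain = 0.346 + 0.11 + 0.277 + 0.0427 = 0.7757.
Margin to runaway = 1 − 0.7757 = 0.22.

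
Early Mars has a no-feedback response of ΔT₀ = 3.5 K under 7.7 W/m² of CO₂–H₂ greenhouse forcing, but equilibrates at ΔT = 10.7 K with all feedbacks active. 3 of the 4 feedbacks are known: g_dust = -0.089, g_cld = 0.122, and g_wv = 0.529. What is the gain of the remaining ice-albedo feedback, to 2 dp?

0.11

Amplification A = ΔT/ΔT₀ = 10.7/3.5 = 3.057.
Total gain g = 1 − 1/A = 1 − 1/3.057 = 0.6729.
Known gains sum to -0.089 + 0.122 + 0.529 = 0.562.
g_ice = 0.6729 − 0.562 = 0.11.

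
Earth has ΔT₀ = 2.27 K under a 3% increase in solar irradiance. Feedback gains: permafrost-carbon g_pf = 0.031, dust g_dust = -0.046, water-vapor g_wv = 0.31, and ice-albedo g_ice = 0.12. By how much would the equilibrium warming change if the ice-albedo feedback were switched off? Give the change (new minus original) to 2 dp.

-0.66 K

Original: g = 0.415, ΔT = 2.27/(1−0.415) = 3.8803 K.
Without ice-albedo: g' = 0.295, ΔT' = 2.27/(1−0.295) = 3.2199 K.
Change = 3.2199 − 3.8803 = -0.66 K.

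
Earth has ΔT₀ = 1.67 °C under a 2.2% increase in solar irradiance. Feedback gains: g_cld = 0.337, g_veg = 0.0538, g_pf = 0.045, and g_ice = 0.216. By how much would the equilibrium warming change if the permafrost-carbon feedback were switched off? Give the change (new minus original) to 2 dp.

-0.55 °C

Original: g = 0.6518, ΔT = 1.67/(1−0.6518) = 4.7961 °C.
Without permafrost-carbon: g' = 0.6068, ΔT' = 1.67/(1−0.6068) = 4.2472 °C.
Change = 4.2472 − 4.7961 = -0.55 °C.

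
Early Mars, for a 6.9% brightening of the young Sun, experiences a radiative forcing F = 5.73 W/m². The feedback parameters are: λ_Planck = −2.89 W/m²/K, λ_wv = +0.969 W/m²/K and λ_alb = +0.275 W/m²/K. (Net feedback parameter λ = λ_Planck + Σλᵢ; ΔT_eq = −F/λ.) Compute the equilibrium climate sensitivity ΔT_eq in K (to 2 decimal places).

3.48 K

Net feedback parameter λ = (−2.89) + (+0.969) + (+0.275) = -1.646 W/m²/K.
ΔT = −F/λ = −5.73/(-1.646) = 3.48 K.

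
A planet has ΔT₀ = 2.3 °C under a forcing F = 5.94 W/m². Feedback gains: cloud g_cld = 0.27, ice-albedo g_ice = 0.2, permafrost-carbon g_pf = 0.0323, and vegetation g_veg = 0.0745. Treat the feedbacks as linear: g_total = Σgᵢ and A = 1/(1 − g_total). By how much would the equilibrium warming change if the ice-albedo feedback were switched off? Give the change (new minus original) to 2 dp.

-1.74 °C

Original: g = 0.5768, ΔT = 2.3/(1−0.5768) = 5.4348 °C.
Without ice-albedo: g' = 0.3768, ΔT' = 2.3/(1−0.3768) = 3.6906 °C.
Change = 3.6906 − 5.4348 = -1.74 °C.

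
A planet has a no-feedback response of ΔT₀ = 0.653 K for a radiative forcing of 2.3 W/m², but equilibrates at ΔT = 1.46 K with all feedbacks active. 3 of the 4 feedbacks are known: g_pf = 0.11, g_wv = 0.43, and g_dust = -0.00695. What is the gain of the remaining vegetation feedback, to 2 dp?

0.02

Amplification A = ΔT/ΔT₀ = 1.46/0.653 = 2.236.
Total gain g = 1 − 1/A = 1 − 1/2.236 = 0.5528.
Known gains sum to 0.11 + 0.43 − 0.00695 = 0.53305.
g_veg = 0.5528 − 0.53305 = 0.02.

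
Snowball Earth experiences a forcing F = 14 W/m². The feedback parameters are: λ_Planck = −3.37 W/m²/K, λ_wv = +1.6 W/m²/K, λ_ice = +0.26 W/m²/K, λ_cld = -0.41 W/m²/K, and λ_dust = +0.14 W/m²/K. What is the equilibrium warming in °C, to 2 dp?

Net feedback parameter λ = (−3.37) + (+1.6) + (+0.26) + (-0.41) + (+0.14) = -1.78 W/m²/K.
ΔT = −F/λ = −14/(-1.78) = 7.87 °C.

7.87 °C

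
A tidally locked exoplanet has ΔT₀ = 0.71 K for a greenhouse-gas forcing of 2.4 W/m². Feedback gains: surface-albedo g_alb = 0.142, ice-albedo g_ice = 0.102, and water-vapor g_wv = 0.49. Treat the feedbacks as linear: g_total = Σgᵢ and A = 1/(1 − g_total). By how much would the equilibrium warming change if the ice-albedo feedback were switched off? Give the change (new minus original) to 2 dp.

Original: g = 0.734, ΔT = 0.71/(1−0.734) = 2.6692 K.
Without ice-albedo: g' = 0.632, ΔT' = 0.71/(1−0.632) = 1.9293 K.
Change = 1.9293 − 2.6692 = -0.74 K.

-0.74 K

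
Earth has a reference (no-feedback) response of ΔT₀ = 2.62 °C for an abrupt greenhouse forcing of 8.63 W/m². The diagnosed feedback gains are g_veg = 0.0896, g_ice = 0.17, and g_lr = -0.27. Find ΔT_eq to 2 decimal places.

2.59 °C

Total gain g = 0.0896 + 0.17 − 0.27 = -0.0104.
Amplification A = 1/(1 + 0.0104) = 0.9897.
ΔT = 2.62 × 0.9897 = 2.59 °C.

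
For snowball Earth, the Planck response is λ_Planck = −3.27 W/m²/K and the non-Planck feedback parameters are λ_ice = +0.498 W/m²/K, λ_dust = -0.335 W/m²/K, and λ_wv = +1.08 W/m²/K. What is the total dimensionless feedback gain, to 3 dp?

Convert to gains: g_ice = 0.498/3.27 = 0.1523; g_dust = -0.335/3.27 = -0.1024; g_wv = 1.08/3.27 = 0.3303.
Total gain g = 0.3802.

0.380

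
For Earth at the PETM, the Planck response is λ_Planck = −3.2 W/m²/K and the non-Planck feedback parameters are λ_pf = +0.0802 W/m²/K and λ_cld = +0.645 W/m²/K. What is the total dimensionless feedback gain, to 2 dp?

0.23

Convert to gains: g_pf = 0.0802/3.2 = 0.02506; g_cld = 0.645/3.2 = 0.2016.
Total gain g = 0.22666.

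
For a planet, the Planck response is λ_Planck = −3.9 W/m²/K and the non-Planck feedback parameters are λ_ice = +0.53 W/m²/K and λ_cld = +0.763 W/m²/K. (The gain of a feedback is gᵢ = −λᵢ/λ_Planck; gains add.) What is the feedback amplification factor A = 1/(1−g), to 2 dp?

Convert to gains: g_ice = 0.53/3.9 = 0.1359; g_cld = 0.763/3.9 = 0.1956.
Total gain g = 0.3315.
A = 1/(1 − 0.3315) = 1.50.

1.50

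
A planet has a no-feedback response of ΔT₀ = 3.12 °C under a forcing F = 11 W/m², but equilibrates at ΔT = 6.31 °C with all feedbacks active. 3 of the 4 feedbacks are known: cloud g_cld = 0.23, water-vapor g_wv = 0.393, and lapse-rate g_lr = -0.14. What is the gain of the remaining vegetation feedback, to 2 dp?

Amplification A = ΔT/ΔT₀ = 6.31/3.12 = 2.022.
Total gain g = 1 − 1/A = 1 − 1/2.022 = 0.5054.
Known gains sum to 0.23 + 0.393 − 0.14 = 0.483.
g_veg = 0.5054 − 0.483 = 0.02.

0.02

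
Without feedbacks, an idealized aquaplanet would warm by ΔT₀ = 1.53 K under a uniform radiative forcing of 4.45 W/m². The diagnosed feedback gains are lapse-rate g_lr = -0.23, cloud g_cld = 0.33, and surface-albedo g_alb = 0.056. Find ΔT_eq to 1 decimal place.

Total gain g = -0.23 + 0.33 + 0.056 = 0.156.
Amplification A = 1/(1 − 0.156) = 1.185.
ΔT = 1.53 × 1.185 = 1.8 K.

1.8 K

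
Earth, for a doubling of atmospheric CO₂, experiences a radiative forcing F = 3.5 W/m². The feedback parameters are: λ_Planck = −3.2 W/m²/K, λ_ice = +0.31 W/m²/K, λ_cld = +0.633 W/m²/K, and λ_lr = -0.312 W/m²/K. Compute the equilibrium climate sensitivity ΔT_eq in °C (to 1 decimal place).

Net feedback parameter λ = (−3.2) + (+0.31) + (+0.633) + (-0.312) = -2.569 W/m²/K.
ΔT = −F/λ = −3.5/(-2.569) = 1.4 °C.

1.4 °C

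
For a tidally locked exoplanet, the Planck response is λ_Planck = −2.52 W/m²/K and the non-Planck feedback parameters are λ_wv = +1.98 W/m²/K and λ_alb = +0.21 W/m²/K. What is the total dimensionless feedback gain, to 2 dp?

Convert to gains: g_wv = 1.98/2.52 = 0.7857; g_alb = 0.21/2.52 = 0.08333.
Total gain g = 0.86903.

0.87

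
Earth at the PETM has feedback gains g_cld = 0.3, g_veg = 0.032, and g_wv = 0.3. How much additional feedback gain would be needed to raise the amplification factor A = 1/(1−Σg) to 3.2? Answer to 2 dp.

Current total gain = 0.632.
Target gain for A = 3.2: g* = 1 − 1/3.2 = 0.6875.
Additional gain needed = 0.6875 − 0.632 = 0.06.

0.06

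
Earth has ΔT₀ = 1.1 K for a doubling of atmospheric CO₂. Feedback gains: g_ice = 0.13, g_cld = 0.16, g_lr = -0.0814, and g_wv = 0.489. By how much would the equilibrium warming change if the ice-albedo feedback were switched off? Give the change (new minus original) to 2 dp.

Original: g = 0.6976, ΔT = 1.1/(1−0.6976) = 3.6376 K.
Without ice-albedo: g' = 0.5676, ΔT' = 1.1/(1−0.5676) = 2.5439 K.
Change = 2.5439 − 3.6376 = -1.09 K.

-1.09 K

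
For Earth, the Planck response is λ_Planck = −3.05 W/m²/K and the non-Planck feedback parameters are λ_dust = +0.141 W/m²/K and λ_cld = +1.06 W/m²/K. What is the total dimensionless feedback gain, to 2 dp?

0.39

Convert to gains: g_dust = 0.141/3.05 = 0.04623; g_cld = 1.06/3.05 = 0.3475.
Total gain g = 0.39373.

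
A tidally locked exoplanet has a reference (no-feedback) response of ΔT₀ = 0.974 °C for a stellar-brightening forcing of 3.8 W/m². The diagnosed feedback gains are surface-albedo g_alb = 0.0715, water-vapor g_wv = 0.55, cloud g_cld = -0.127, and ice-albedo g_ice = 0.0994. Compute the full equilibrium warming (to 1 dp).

Total gain g = 0.0715 + 0.55 − 0.127 + 0.0994 = 0.5939.
Amplification A = 1/(1 − 0.5939) = 2.462.
ΔT = 0.974 × 2.462 = 2.4 °C.

2.4 °C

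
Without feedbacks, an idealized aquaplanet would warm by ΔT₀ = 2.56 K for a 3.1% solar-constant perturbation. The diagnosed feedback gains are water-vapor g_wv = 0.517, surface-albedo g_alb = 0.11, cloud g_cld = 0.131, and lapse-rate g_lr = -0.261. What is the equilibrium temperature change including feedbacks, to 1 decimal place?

Total gain g = 0.517 + 0.11 + 0.131 − 0.261 = 0.497.
Amplification A = 1/(1 − 0.497) = 1.988.
ΔT = 2.56 × 1.988 = 5.1 K.

5.1 K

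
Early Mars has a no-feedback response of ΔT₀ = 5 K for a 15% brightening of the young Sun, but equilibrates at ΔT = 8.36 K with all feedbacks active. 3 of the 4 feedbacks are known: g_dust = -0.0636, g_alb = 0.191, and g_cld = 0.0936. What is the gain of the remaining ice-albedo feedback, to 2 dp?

0.18

Amplification A = ΔT/ΔT₀ = 8.36/5 = 1.672.
Total gain g = 1 − 1/A = 1 − 1/1.672 = 0.4019.
Known gains sum to -0.0636 + 0.191 + 0.0936 = 0.221.
g_ice = 0.4019 − 0.221 = 0.18.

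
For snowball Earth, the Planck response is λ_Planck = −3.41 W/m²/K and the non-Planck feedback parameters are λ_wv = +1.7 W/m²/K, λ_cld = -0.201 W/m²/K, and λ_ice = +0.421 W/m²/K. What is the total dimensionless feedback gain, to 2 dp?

Convert to gains: g_wv = 1.7/3.41 = 0.4985; g_cld = -0.201/3.41 = -0.05894; g_ice = 0.421/3.41 = 0.1235.
Total gain g = 0.56306.

0.56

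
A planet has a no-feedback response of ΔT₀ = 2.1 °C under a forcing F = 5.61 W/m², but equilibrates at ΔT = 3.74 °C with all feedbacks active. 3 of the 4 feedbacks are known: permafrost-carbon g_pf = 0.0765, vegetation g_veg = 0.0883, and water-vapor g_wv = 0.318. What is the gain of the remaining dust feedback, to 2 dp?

Amplification A = ΔT/ΔT₀ = 3.74/2.1 = 1.781.
Total gain g = 1 − 1/A = 1 − 1/1.781 = 0.4385.
Known gains sum to 0.0765 + 0.0883 + 0.318 = 0.4828.
g_dust = 0.4385 − 0.4828 = -0.04.

-0.04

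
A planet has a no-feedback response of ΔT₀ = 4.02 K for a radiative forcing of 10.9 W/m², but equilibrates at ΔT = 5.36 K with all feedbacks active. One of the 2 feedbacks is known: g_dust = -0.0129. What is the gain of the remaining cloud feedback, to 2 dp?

Amplification A = ΔT/ΔT₀ = 5.36/4.02 = 1.333.
Total gain g = 1 − 1/A = 1 − 1/1.333 = 0.2498.
The known gain is -0.0129.
g_cld = 0.2498 + 0.0129 = 0.26.

0.26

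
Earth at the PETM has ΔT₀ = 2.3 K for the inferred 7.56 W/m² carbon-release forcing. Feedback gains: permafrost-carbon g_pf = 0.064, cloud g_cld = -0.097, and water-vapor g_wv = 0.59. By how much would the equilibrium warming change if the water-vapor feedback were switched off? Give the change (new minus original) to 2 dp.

-2.97 K

Original: g = 0.557, ΔT = 2.3/(1−0.557) = 5.1919 K.
Without water-vapor: g' = -0.033, ΔT' = 2.3/(1+0.033) = 2.2265 K.
Change = 2.2265 − 5.1919 = -2.97 K.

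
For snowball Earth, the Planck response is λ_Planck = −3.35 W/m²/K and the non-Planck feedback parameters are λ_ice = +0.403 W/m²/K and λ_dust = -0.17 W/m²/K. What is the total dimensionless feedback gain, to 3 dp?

0.070

Convert to gains: g_ice = 0.403/3.35 = 0.1203; g_dust = -0.17/3.35 = -0.05075.
Total gain g = 0.06955.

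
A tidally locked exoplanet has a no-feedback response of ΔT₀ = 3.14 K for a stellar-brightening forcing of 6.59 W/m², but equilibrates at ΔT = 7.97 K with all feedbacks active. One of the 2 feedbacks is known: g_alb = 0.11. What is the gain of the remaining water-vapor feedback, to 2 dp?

Amplification A = ΔT/ΔT₀ = 7.97/3.14 = 2.538.
Total gain g = 1 − 1/A = 1 − 1/2.538 = 0.606.
The known gain is 0.11.
g_wv = 0.606 − 0.11 = 0.50.

0.50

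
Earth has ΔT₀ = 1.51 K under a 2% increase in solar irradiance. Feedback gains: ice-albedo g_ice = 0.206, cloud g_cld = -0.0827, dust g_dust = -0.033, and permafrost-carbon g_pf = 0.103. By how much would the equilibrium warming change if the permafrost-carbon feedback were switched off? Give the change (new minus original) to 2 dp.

Original: g = 0.1933, ΔT = 1.51/(1−0.1933) = 1.8718 K.
Without permafrost-carbon: g' = 0.0903, ΔT' = 1.51/(1−0.0903) = 1.6599 K.
Change = 1.6599 − 1.8718 = -0.21 K.

-0.21 K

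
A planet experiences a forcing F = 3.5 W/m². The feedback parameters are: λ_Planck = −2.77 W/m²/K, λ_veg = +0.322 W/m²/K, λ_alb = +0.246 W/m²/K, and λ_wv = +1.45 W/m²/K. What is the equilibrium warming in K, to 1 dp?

4.7 K

Net feedback parameter λ = (−2.77) + (+0.322) + (+0.246) + (+1.45) = -0.752 W/m²/K.
ΔT = −F/λ = −3.5/(-0.752) = 4.7 K.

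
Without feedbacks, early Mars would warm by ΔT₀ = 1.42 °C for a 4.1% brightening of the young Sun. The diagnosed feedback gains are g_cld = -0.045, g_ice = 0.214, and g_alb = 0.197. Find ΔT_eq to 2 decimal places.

2.24 °C

Total gain g = -0.045 + 0.214 + 0.197 = 0.366.
Amplification A = 1/(1 − 0.366) = 1.577.
ΔT = 1.42 × 1.577 = 2.24 °C.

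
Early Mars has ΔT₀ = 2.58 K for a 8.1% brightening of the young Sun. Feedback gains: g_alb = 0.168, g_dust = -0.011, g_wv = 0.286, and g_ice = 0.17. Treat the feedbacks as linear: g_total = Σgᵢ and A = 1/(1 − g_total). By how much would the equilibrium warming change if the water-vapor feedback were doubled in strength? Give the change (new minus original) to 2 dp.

18.88 K

Original: g = 0.613, ΔT = 2.58/(1−0.613) = 6.6667 K.
With doubled water-vapor: g' = 0.899, ΔT' = 2.58/(1−0.899) = 25.5446 K.
Change = 25.5446 − 6.6667 = 18.88 K.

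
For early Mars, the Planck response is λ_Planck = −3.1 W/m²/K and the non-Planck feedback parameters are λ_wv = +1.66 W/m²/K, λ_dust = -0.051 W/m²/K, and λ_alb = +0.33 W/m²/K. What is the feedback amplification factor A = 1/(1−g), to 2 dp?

2.67

Convert to gains: g_wv = 1.66/3.1 = 0.5355; g_dust = -0.051/3.1 = -0.01645; g_alb = 0.33/3.1 = 0.1065.
Total gain g = 0.62555.
A = 1/(1 − 0.62555) = 2.67.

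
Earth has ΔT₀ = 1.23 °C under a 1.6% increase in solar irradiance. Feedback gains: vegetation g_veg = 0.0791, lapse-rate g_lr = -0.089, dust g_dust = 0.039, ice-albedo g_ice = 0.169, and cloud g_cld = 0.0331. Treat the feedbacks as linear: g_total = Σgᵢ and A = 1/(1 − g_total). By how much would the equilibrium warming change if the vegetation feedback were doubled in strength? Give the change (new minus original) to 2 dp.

Original: g = 0.2312, ΔT = 1.23/(1−0.2312) = 1.5999 °C.
With doubled vegetation: g' = 0.3103, ΔT' = 1.23/(1−0.3103) = 1.7834 °C.
Change = 1.7834 − 1.5999 = 0.18 °C.

0.18 °C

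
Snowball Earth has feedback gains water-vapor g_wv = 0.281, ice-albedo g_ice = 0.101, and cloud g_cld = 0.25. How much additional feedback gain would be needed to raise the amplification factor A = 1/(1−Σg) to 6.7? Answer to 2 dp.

0.22

Current total gain = 0.632.
Target gain for A = 6.7: g* = 1 − 1/6.7 = 0.8507.
Additional gain needed = 0.8507 − 0.632 = 0.22.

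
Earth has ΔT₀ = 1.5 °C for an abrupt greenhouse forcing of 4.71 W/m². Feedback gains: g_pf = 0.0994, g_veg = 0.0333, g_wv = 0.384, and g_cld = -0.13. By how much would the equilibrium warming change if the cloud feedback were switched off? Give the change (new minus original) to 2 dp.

Original: g = 0.3867, ΔT = 1.5/(1−0.3867) = 2.4458 °C.
Without cloud: g' = 0.5167, ΔT' = 1.5/(1−0.5167) = 3.1037 °C.
Change = 3.1037 − 2.4458 = 0.66 °C.

0.66 °C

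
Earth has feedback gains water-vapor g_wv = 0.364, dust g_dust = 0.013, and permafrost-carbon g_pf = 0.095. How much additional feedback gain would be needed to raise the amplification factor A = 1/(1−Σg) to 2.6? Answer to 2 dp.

0.14

Current total gain = 0.472.
Target gain for A = 2.6: g* = 1 − 1/2.6 = 0.6154.
Additional gain needed = 0.6154 − 0.472 = 0.14.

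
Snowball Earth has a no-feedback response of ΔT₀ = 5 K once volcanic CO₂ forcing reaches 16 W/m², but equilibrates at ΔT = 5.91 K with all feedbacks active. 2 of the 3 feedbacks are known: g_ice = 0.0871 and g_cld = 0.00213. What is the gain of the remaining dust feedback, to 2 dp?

Amplification A = ΔT/ΔT₀ = 5.91/5 = 1.182.
Total gain g = 1 − 1/A = 1 − 1/1.182 = 0.154.
Known gains sum to 0.0871 + 0.00213 = 0.08923.
g_dust = 0.154 − 0.08923 = 0.06.

0.06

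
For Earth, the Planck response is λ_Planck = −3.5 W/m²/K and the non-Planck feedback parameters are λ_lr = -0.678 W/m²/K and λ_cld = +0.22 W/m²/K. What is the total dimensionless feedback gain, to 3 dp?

-0.131

Convert to gains: g_lr = -0.678/3.5 = -0.1937; g_cld = 0.22/3.5 = 0.06286.
Total gain g = -0.13084.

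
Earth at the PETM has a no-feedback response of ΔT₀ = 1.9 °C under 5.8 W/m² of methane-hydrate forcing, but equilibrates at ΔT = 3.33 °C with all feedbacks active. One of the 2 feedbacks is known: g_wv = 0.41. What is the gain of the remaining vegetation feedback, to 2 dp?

0.02

Amplification A = ΔT/ΔT₀ = 3.33/1.9 = 1.753.
Total gain g = 1 − 1/A = 1 − 1/1.753 = 0.4295.
The known gain is 0.41.
g_veg = 0.4295 − 0.41 = 0.02.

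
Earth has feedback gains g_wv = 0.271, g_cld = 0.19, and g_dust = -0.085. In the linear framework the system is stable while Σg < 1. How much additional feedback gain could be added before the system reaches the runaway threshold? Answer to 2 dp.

Current total gain = 0.271 + 0.19 − 0.085 = 0.376.
Margin to runaway = 1 − 0.376 = 0.62.

0.62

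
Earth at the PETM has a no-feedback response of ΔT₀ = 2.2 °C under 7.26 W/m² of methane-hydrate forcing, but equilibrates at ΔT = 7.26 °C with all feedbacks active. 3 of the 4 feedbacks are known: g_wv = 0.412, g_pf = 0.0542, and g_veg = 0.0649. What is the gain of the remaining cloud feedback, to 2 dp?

Amplification A = ΔT/ΔT₀ = 7.26/2.2 = 3.3.
Total gain g = 1 − 1/A = 1 − 1/3.3 = 0.697.
Known gains sum to 0.412 + 0.0542 + 0.0649 = 0.5311.
g_cld = 0.697 − 0.5311 = 0.17.

0.17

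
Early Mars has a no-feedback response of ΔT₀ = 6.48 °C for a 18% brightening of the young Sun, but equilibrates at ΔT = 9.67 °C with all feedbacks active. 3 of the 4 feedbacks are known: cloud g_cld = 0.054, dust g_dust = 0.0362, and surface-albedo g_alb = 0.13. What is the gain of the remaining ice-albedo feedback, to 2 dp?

Amplification A = ΔT/ΔT₀ = 9.67/6.48 = 1.492.
Total gain g = 1 − 1/A = 1 − 1/1.492 = 0.3298.
Known gains sum to 0.054 + 0.0362 + 0.13 = 0.2202.
g_ice = 0.3298 − 0.2202 = 0.11.

0.11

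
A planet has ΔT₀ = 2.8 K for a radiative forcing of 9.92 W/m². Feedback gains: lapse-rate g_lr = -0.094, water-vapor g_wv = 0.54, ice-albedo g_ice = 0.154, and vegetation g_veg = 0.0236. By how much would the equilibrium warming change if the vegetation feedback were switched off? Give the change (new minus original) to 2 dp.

-0.44 K

Original: g = 0.6236, ΔT = 2.8/(1−0.6236) = 7.4389 K.
Without vegetation: g' = 0.6, ΔT' = 2.8/(1−0.6) = 7.0000 K.
Change = 7.0000 − 7.4389 = -0.44 K.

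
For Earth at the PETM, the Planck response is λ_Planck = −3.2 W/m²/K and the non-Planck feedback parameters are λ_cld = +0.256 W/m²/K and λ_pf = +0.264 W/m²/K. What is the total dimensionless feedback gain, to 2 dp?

0.16

Convert to gains: g_cld = 0.256/3.2 = 0.08; g_pf = 0.264/3.2 = 0.0825.
Total gain g = 0.1625.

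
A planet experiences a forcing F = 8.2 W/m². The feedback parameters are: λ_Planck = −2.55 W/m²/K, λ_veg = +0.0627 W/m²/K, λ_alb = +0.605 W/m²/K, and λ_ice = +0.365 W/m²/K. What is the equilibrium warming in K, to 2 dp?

5.40 K

Net feedback parameter λ = (−2.55) + (+0.0627) + (+0.605) + (+0.365) = -1.5173 W/m²/K.
ΔT = −F/λ = −8.2/(-1.5173) = 5.40 K.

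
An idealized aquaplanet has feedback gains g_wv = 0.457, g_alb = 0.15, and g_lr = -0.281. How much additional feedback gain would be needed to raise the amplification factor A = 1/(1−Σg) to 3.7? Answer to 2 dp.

Current total gain = 0.326.
Target gain for A = 3.7: g* = 1 − 1/3.7 = 0.7297.
Additional gain needed = 0.7297 − 0.326 = 0.40.

0.40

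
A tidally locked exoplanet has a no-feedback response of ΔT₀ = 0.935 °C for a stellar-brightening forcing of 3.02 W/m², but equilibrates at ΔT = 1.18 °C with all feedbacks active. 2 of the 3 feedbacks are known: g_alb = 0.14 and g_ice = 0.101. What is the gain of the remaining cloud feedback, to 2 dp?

-0.03

Amplification A = ΔT/ΔT₀ = 1.18/0.935 = 1.262.
Total gain g = 1 − 1/A = 1 − 1/1.262 = 0.2076.
Known gains sum to 0.14 + 0.101 = 0.241.
g_cld = 0.2076 − 0.241 = -0.03.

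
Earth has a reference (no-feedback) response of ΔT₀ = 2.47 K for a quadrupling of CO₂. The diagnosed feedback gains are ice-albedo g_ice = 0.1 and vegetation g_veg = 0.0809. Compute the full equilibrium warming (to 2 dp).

3.02 K

Total gain g = 0.1 + 0.0809 = 0.1809.
Amplification A = 1/(1 − 0.1809) = 1.221.
ΔT = 2.47 × 1.221 = 3.02 K.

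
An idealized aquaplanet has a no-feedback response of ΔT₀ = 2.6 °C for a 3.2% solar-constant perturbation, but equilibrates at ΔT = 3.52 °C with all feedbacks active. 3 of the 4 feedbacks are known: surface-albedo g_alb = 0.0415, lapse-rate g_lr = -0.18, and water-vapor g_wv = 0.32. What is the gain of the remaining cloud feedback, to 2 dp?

Amplification A = ΔT/ΔT₀ = 3.52/2.6 = 1.354.
Total gain g = 1 − 1/A = 1 − 1/1.354 = 0.2614.
Known gains sum to 0.0415 − 0.18 + 0.32 = 0.1815.
g_cld = 0.2614 − 0.1815 = 0.08.

0.08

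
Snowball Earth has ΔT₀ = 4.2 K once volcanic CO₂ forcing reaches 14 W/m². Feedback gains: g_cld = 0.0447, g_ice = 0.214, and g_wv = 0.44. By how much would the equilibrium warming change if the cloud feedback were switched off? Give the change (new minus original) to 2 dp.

-1.80 K

Original: g = 0.6987, ΔT = 4.2/(1−0.6987) = 13.9396 K.
Without cloud: g' = 0.654, ΔT' = 4.2/(1−0.654) = 12.1387 K.
Change = 12.1387 − 13.9396 = -1.80 K.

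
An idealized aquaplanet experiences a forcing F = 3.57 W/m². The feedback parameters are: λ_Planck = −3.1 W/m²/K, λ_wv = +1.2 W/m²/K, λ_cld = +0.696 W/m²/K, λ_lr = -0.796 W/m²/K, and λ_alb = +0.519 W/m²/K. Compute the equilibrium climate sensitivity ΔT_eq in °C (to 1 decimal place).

2.4 °C

Net feedback parameter λ = (−3.1) + (+1.2) + (+0.696) + (-0.796) + (+0.519) = -1.481 W/m²/K.
ΔT = −F/λ = −3.57/(-1.481) = 2.4 °C.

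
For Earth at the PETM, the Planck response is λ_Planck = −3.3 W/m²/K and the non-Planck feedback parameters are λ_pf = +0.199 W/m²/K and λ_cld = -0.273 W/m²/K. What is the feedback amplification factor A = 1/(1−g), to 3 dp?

Convert to gains: g_pf = 0.199/3.3 = 0.0603; g_cld = -0.273/3.3 = -0.08273.
Total gain g = -0.02243.
A = 1/(1 + 0.02243) = 0.978.

0.978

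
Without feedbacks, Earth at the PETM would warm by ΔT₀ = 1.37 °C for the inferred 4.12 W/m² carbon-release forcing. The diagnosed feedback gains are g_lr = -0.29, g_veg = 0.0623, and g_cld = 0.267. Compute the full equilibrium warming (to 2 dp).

1.43 °C

Total gain g = -0.29 + 0.0623 + 0.267 = 0.0393.
Amplification A = 1/(1 − 0.0393) = 1.041.
ΔT = 1.37 × 1.041 = 1.43 °C.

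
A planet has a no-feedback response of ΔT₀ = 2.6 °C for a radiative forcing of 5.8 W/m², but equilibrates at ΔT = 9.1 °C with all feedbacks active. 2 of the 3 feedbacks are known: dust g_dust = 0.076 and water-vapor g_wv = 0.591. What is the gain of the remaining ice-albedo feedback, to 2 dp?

Amplification A = ΔT/ΔT₀ = 9.1/2.6 = 3.5.
Total gain g = 1 − 1/A = 1 − 1/3.5 = 0.7143.
Known gains sum to 0.076 + 0.591 = 0.667.
g_ice = 0.7143 − 0.667 = 0.05.

0.05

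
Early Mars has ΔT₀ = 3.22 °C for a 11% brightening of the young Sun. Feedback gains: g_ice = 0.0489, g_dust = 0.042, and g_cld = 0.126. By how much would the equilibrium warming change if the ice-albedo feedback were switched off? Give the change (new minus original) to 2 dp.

Original: g = 0.2169, ΔT = 3.22/(1−0.2169) = 4.1119 °C.
Without ice-albedo: g' = 0.168, ΔT' = 3.22/(1−0.168) = 3.8702 °C.
Change = 3.8702 − 4.1119 = -0.24 °C.

-0.24 °C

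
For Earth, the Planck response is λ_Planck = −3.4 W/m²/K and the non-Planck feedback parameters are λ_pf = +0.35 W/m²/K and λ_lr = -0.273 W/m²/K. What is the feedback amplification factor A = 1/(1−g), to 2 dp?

1.02

Convert to gains: g_pf = 0.35/3.4 = 0.1029; g_lr = -0.273/3.4 = -0.08029.
Total gain g = 0.02261.
A = 1/(1 − 0.02261) = 1.02.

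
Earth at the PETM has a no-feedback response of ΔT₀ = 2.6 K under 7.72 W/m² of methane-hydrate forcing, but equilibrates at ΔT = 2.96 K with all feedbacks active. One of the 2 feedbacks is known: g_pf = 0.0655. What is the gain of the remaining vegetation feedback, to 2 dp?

Amplification A = ΔT/ΔT₀ = 2.96/2.6 = 1.138.
Total gain g = 1 − 1/A = 1 − 1/1.138 = 0.1213.
The known gain is 0.0655.
g_veg = 0.1213 − 0.0655 = 0.06.

0.06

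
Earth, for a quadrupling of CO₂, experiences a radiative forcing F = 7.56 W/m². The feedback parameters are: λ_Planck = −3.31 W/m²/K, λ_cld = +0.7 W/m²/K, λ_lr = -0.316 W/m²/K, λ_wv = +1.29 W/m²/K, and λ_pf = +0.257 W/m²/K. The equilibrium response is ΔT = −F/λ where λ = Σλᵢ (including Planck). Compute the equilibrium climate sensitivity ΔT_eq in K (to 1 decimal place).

5.5 K

Net feedback parameter λ = (−3.31) + (+0.7) + (-0.316) + (+1.29) + (+0.257) = -1.379 W/m²/K.
ΔT = −F/λ = −7.56/(-1.379) = 5.5 K.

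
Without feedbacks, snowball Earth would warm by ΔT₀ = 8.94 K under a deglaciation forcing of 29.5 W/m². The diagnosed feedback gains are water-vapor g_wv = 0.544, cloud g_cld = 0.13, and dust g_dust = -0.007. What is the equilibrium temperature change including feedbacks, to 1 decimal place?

26.8 K

Total gain g = 0.544 + 0.13 − 0.007 = 0.667.
Amplification A = 1/(1 − 0.667) = 3.003.
ΔT = 8.94 × 3.003 = 26.8 K.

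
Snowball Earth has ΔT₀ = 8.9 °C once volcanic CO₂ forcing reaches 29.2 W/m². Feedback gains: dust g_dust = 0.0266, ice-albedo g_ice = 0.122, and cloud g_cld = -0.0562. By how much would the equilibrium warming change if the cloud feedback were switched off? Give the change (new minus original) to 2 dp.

0.65 °C

Original: g = 0.0924, ΔT = 8.9/(1−0.0924) = 9.8061 °C.
Without cloud: g' = 0.1486, ΔT' = 8.9/(1−0.1486) = 10.4534 °C.
Change = 10.4534 − 9.8061 = 0.65 °C.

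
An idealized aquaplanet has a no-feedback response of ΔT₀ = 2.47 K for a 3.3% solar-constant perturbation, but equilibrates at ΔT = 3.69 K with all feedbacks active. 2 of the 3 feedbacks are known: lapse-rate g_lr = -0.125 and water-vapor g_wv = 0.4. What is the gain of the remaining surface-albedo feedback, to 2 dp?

0.06

Amplification A = ΔT/ΔT₀ = 3.69/2.47 = 1.494.
Total gain g = 1 − 1/A = 1 − 1/1.494 = 0.3307.
Known gains sum to -0.125 + 0.4 = 0.275.
g_alb = 0.3307 − 0.275 = 0.06.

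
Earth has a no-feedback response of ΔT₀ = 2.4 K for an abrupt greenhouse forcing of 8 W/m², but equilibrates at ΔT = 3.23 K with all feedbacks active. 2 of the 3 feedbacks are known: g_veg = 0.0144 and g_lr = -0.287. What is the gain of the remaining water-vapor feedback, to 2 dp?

Amplification A = ΔT/ΔT₀ = 3.23/2.4 = 1.346.
Total gain g = 1 − 1/A = 1 − 1/1.346 = 0.2571.
Known gains sum to 0.0144 − 0.287 = -0.2726.
g_wv = 0.2571 + 0.2726 = 0.53.

0.53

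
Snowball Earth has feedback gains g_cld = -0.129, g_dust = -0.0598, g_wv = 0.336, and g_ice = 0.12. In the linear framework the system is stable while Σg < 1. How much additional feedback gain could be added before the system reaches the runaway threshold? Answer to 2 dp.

0.73

Current total gain = -0.129 − 0.0598 + 0.336 + 0.12 = 0.2672.
Margin to runaway = 1 − 0.2672 = 0.73.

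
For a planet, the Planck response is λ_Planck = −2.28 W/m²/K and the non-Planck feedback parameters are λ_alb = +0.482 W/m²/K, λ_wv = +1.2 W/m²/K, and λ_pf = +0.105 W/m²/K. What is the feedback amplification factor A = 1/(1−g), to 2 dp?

4.62

Convert to gains: g_alb = 0.482/2.28 = 0.2114; g_wv = 1.2/2.28 = 0.5263; g_pf = 0.105/2.28 = 0.04605.
Total gain g = 0.78375.
A = 1/(1 − 0.78375) = 4.62.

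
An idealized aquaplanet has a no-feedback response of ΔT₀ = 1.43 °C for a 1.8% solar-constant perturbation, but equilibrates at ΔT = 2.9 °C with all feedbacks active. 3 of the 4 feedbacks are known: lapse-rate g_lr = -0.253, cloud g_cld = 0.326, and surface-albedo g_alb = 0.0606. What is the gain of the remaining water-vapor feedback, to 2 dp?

0.37

Amplification A = ΔT/ΔT₀ = 2.9/1.43 = 2.028.
Total gain g = 1 − 1/A = 1 − 1/2.028 = 0.5069.
Known gains sum to -0.253 + 0.326 + 0.0606 = 0.1336.
g_wv = 0.5069 − 0.1336 = 0.37.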